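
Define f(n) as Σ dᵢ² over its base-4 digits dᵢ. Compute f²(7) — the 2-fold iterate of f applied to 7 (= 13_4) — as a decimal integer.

7 = (1,3)_4 → 10
10 = (2,2)_4 → 8

8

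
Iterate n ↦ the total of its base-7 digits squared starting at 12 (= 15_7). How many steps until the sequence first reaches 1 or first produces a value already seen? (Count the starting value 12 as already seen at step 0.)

12 = (1,5)_7 → 1² + 5² = 26
26 = (3,5)_7 → 3² + 5² = 34
34 = (4,6)_7 → 4² + 6² = 52
52 = (1,0,3)_7 → 1² + 0² + 3² = 10
10 = (1,3)_7 → 1² + 3² = 10  — 10 repeats.
That took 5 steps.

5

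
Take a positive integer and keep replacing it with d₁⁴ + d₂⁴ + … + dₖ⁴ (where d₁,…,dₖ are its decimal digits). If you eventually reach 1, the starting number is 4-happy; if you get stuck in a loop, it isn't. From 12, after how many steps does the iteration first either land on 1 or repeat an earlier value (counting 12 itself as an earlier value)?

5

12 → 17
17 → 2402
2402 → 288
288 → 8208
8208 → 8208  — 8208 repeats.
That took 5 steps.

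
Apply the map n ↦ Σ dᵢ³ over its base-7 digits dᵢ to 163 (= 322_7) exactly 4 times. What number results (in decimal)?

217

163 = (3,2,2)_7 → 3³ + 2³ + 2³ = 43
43 = (6,1)_7 → 6³ + 1³ = 217
217 = (4,3,0)_7 → 4³ + 3³ + 0³ = 91
91 = (1,6,0)_7 → 1³ + 6³ + 0³ = 217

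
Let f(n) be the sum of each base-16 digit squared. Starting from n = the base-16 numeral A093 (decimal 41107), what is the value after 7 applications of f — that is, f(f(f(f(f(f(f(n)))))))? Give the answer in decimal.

41107 = (10,0,9,3)_16 → 10² + 0² + 9² + 3² = 190
190 = (11,14)_16 → 11² + 14² = 317
317 = (1,3,13)_16 → 1² + 3² + 13² = 179
179 = (11,3)_16 → 11² + 3² = 130
130 = (8,2)_16 → 8² + 2² = 68
68 = (4,4)_16 → 4² + 4² = 32
32 = (2,0)_16 → 2² + 0² = 4

4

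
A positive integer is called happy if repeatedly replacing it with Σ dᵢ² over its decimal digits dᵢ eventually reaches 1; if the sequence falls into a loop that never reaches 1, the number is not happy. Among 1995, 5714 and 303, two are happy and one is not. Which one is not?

1995: 1995 → 188 → 129 → 86 → 100 → 1  — reaches 1 (happy)
5714: 5714 → 91 → 82 → 68 → 100 → 1  — reaches 1 (happy)
303: 303 → 18 → 65 → 61 → 37 → 58 → 89 → 145 → 42 → 20 → 4 → 16 → 37  — repeats 37 (not happy)

303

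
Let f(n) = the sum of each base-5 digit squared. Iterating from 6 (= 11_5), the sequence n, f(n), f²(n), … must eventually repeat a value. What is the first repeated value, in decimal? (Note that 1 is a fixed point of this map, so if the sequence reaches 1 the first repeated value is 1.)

4

6 = (1,1)_5 → 1² + 1² = 2
2 = (2)_5 → 2² = 4
4 = (4)_5 → 4² = 16
16 = (3,1)_5 → 3² + 1² = 10
10 = (2,0)_5 → 2² + 0² = 4  — 4 already appeared earlier.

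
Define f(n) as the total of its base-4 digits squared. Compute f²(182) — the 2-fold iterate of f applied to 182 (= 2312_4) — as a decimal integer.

5

182 = (2,3,1,2)_4 → 2² + 3² + 1² + 2² = 4 + 9 + 1 + 4 = 18
18 = (1,0,2)_4 → 1² + 0² + 2² = 1 + 0 + 4 = 5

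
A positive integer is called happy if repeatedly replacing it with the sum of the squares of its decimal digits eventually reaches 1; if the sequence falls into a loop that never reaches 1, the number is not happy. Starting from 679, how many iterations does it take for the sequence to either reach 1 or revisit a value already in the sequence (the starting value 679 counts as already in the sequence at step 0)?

11

679 → 6² + 7² + 9² = 36 + 49 + 81 = 166
166 → 1² + 6² + 6² = 1 + 36 + 36 = 73
73 → 7² + 3² = 49 + 9 = 58
58 → 5² + 8² = 25 + 64 = 89
89 → 8² + 9² = 64 + 81 = 145
145 → 1² + 4² + 5² = 1 + 16 + 25 = 42
42 → 4² + 2² = 16 + 4 = 20
20 → 2² + 0² = 4 + 0 = 4
4 → 4² = 16
16 → 1² + 6² = 1 + 36 = 37
37 → 3² + 7² = 9 + 49 = 58  — 58 repeats.
That took 11 steps.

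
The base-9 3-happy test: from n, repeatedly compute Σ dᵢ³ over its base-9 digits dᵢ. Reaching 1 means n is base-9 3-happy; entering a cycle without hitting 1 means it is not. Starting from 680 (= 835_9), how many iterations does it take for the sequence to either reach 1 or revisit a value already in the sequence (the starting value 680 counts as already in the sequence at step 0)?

680 = (8,3,5)_9 → 8³ + 3³ + 5³ = 664
664 = (8,1,7)_9 → 8³ + 1³ + 7³ = 856
856 = (1,1,5,1)_9 → 1³ + 1³ + 5³ + 1³ = 128
128 = (1,5,2)_9 → 1³ + 5³ + 2³ = 134
134 = (1,5,8)_9 → 1³ + 5³ + 8³ = 638
638 = (7,7,8)_9 → 7³ + 7³ + 8³ = 1198
1198 = (1,5,7,1)_9 → 1³ + 5³ + 7³ + 1³ = 470
470 = (5,7,2)_9 → 5³ + 7³ + 2³ = 476
476 = (5,7,8)_9 → 5³ + 7³ + 8³ = 980
980 = (1,3,0,8)_9 → 1³ + 3³ + 0³ + 8³ = 540
540 = (6,6,0)_9 → 6³ + 6³ + 0³ = 432
432 = (5,3,0)_9 → 5³ + 3³ + 0³ = 152
152 = (1,7,8)_9 → 1³ + 7³ + 8³ = 856  — 856 repeats.
That took 13 steps.

13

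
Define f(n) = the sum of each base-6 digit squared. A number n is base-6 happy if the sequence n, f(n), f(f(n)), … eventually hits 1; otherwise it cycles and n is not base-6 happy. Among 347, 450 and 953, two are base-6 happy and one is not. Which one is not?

450

347: 347 → 44 → 6 → 1  — reaches 1 (base-6 happy)
450: 450 → 13 → 5 → 25 → 17 → 29 → 41 → 26 → 20 → 13  — repeats 13 (not base-6 happy)
953: 953 → 49 → 6 → 1  — reaches 1 (base-6 happy)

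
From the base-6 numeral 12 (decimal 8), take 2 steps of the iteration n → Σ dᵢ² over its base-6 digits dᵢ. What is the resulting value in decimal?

25

8 = (1,2)_6 → 1² + 2² = 1 + 4 = 5
5 = (5)_6 → 5² = 25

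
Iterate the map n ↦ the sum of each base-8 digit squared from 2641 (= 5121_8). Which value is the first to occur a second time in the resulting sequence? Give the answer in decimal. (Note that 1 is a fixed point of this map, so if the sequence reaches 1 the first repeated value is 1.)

16

2641 = (5,1,2,1)_8 → 5² + 1² + 2² + 1² = 25 + 1 + 4 + 1 = 31
31 = (3,7)_8 → 3² + 7² = 9 + 49 = 58
58 = (7,2)_8 → 7² + 2² = 49 + 4 = 53
53 = (6,5)_8 → 6² + 5² = 36 + 25 = 61
61 = (7,5)_8 → 7² + 5² = 49 + 25 = 74
74 = (1,1,2)_8 → 1² + 1² + 2² = 1 + 1 + 4 = 6
6 = (6)_8 → 6² = 36
36 = (4,4)_8 → 4² + 4² = 16 + 16 = 32
32 = (4,0)_8 → 4² + 0² = 16 + 0 = 16
16 = (2,0)_8 → 2² + 0² = 4 + 0 = 4
4 = (4)_8 → 4² = 16  — 16 already appeared earlier.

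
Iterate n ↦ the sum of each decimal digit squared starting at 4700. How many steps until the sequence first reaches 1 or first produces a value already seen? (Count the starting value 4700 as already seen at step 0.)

11

4700 → 4² + 7² + 0² + 0² = 65
65 → 6² + 5² = 61
61 → 6² + 1² = 37
37 → 3² + 7² = 58
58 → 5² + 8² = 89
89 → 8² + 9² = 145
145 → 1² + 4² + 5² = 42
42 → 4² + 2² = 20
20 → 2² + 0² = 4
4 → 4² = 16
16 → 1² + 6² = 37  — 37 repeats.
That took 11 steps.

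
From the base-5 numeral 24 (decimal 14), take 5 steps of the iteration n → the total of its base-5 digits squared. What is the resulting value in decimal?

16

14 = (2,4)_5 → 2² + 4² = 20
20 = (4,0)_5 → 4² + 0² = 16
16 = (3,1)_5 → 3² + 1² = 10
10 = (2,0)_5 → 2² + 0² = 4
4 = (4)_5 → 4² = 16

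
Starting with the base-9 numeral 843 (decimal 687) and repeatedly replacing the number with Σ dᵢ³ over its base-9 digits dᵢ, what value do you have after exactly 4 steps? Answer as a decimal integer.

687 = (8,4,3)_9 → 8³ + 4³ + 3³ = 603
603 = (7,4,0)_9 → 7³ + 4³ + 0³ = 407
407 = (5,0,2)_9 → 5³ + 0³ + 2³ = 133
133 = (1,5,7)_9 → 1³ + 5³ + 7³ = 469

469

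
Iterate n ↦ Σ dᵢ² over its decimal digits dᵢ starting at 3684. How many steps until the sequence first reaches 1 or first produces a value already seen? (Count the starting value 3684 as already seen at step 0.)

15

3684 → 125
125 → 30
30 → 9
9 → 81
81 → 65
65 → 61
61 → 37
37 → 58
58 → 89
89 → 145
145 → 42
42 → 20
20 → 4
4 → 16
16 → 37  — 37 repeats.
That took 15 steps.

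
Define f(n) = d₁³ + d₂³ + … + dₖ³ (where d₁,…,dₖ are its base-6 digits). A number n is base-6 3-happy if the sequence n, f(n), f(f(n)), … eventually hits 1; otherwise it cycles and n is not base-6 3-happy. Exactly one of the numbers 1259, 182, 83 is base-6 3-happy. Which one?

1259: 1259 → 439 → 10 → 65 → 190 → 190  — repeats 190 (not base-6 3-happy)
182: 182 → 133 → 92 → 43 → 3 → 27 → 91 → 36 → 1  — reaches 1 (base-6 3-happy)
83: 83 → 134 → 99 → 99  — repeats 99 (not base-6 3-happy)

182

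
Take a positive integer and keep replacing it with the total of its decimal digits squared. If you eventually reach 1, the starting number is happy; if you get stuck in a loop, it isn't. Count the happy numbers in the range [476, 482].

476: 476 → 101 → 2 → 4 → 16 → 37 → 58 → 89 → 145 → 42 → 20 → 4  (repeats 4)
477: 477 → 114 → 18 → 65 → 61 → 37 → 58 → 89 → 145 → 42 → 20 → 4 → 16 → 37  (repeats 37)
478: 478 → 129 → 86 → 100 → 1  (reaches 1)
479: 479 → 146 → 53 → 34 → 25 → 29 → 85 → 89 → 145 → 42 → 20 → 4 → 16 → 37 → 58 → 89  (repeats 89)
480: 480 → 80 → 64 → 52 → 29 → 85 → 89 → 145 → 42 → 20 → 4 → 16 → 37 → 58 → 89  (repeats 89)
481: 481 → 81 → 65 → 61 → 37 → 58 → 89 → 145 → 42 → 20 → 4 → 16 → 37  (repeats 37)
482: 482 → 84 → 80 → 64 → 52 → 29 → 85 → 89 → 145 → 42 → 20 → 4 → 16 → 37 → 58 → 89  (repeats 89)
happy: 478

1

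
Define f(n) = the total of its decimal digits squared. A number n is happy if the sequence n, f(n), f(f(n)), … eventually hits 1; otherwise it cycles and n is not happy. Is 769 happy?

not happy

769 → 7² + 6² + 9² = 166
166 → 1² + 6² + 6² = 73
73 → 7² + 3² = 58
58 → 5² + 8² = 89
89 → 8² + 9² = 145
145 → 1² + 4² + 5² = 42
42 → 4² + 2² = 20
20 → 2² + 0² = 4
4 → 4² = 16
16 → 1² + 6² = 37
37 → 3² + 7² = 58  — 58 already seen; the sequence cycles without reaching 1.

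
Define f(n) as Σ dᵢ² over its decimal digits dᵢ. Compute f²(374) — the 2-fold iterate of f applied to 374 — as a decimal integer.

374 → 3² + 7² + 4² = 9 + 49 + 16 = 74
74 → 7² + 4² = 49 + 16 = 65

65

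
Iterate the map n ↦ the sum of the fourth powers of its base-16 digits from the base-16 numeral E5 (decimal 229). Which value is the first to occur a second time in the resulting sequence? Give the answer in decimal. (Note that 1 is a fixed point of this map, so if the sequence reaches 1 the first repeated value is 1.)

229 = (14,5)_16 → 14⁴ + 5⁴ = 38416 + 625 = 39041
39041 = (9,8,8,1)_16 → 9⁴ + 8⁴ + 8⁴ + 1⁴ = 6561 + 4096 + 4096 + 1 = 14754
14754 = (3,9,10,2)_16 → 3⁴ + 9⁴ + 10⁴ + 2⁴ = 81 + 6561 + 10000 + 16 = 16658
16658 = (4,1,1,2)_16 → 4⁴ + 1⁴ + 1⁴ + 2⁴ = 256 + 1 + 1 + 16 = 274
274 = (1,1,2)_16 → 1⁴ + 1⁴ + 2⁴ = 1 + 1 + 16 = 18
18 = (1,2)_16 → 1⁴ + 2⁴ = 1 + 16 = 17
17 = (1,1)_16 → 1⁴ + 1⁴ = 1 + 1 = 2
2 = (2)_16 → 2⁴ = 16
16 = (1,0)_16 → 1⁴ + 0⁴ = 1 + 0 = 1  — reached the fixed point 1.
1 → 1, so 1 is the first repeated value.

1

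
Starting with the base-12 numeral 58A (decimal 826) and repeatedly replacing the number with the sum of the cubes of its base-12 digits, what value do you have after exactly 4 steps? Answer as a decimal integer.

826 = (5,8,10)_12 → 5³ + 8³ + 10³ = 125 + 512 + 1000 = 1637
1637 = (11,4,5)_12 → 11³ + 4³ + 5³ = 1331 + 64 + 125 = 1520
1520 = (10,6,8)_12 → 10³ + 6³ + 8³ = 1000 + 216 + 512 = 1728
1728 = (1,0,0,0)_12 → 1³ + 0³ + 0³ + 0³ = 1 + 0 + 0 + 0 = 1

1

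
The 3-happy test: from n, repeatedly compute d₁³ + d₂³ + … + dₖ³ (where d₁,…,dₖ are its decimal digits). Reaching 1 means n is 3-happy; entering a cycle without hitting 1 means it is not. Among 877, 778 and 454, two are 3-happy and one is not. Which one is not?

454

877: 877 → 1198 → 1243 → 100 → 1  — reaches 1 (3-happy)
778: 778 → 1198 → 1243 → 100 → 1  — reaches 1 (3-happy)
454: 454 → 253 → 160 → 217 → 352 → 160  — repeats 160 (not 3-happy)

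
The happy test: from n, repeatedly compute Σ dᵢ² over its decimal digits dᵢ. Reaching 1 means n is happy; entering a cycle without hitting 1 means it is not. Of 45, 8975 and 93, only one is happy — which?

45: 45 → 41 → 17 → 50 → 25 → 29 → 85 → 89 → 145 → 42 → 20 → 4 → 16 → 37 → 58 → 89  — repeats 89 (not happy)
8975: 8975 → 219 → 86 → 100 → 1  — reaches 1 (happy)
93: 93 → 90 → 81 → 65 → 61 → 37 → 58 → 89 → 145 → 42 → 20 → 4 → 16 → 37  — repeats 37 (not happy)

8975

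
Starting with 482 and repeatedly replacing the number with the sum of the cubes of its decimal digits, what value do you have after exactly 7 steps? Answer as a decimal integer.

92

482 → 584
584 → 701
701 → 344
344 → 155
155 → 251
251 → 134
134 → 92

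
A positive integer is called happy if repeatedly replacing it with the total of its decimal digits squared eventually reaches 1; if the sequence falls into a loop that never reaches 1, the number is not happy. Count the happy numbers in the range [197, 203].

1

197: 197 → 131 → 11 → 2 → 4 → 16 → 37 → 58 → 89 → 145 → 42 → 20 → 4  (repeats 4)
198: 198 → 146 → 53 → 34 → 25 → 29 → 85 → 89 → 145 → 42 → 20 → 4 → 16 → 37 → 58 → 89  (repeats 89)
199: 199 → 163 → 46 → 52 → 29 → 85 → 89 → 145 → 42 → 20 → 4 → 16 → 37 → 58 → 89  (repeats 89)
200: 200 → 4 → 16 → 37 → 58 → 89 → 145 → 42 → 20 → 4  (repeats 4)
201: 201 → 5 → 25 → 29 → 85 → 89 → 145 → 42 → 20 → 4 → 16 → 37 → 58 → 89  (repeats 89)
202: 202 → 8 → 64 → 52 → 29 → 85 → 89 → 145 → 42 → 20 → 4 → 16 → 37 → 58 → 89  (repeats 89)
203: 203 → 13 → 10 → 1  (reaches 1)
happy: 203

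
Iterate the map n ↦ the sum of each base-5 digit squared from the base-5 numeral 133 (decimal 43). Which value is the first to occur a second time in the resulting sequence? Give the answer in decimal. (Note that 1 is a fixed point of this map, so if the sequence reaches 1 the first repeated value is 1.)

43 = (1,3,3)_5 → 19
19 = (3,4)_5 → 25
25 = (1,0,0)_5 → 1  — reached the fixed point 1.
1 → 1, so 1 is the first repeated value.

1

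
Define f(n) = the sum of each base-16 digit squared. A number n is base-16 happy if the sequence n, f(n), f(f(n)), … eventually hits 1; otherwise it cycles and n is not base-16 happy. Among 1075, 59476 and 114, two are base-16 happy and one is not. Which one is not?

1075: 1075 → 34 → 8 → 64 → 16 → 1  — reaches 1 (base-16 happy)
59476: 59476 → 301 → 174 → 296 → 69 → 41 → 85 → 50 → 13 → 169 → 181 → 146 → 85  — repeats 85 (not base-16 happy)
114: 114 → 53 → 34 → 8 → 64 → 16 → 1  — reaches 1 (base-16 happy)

59476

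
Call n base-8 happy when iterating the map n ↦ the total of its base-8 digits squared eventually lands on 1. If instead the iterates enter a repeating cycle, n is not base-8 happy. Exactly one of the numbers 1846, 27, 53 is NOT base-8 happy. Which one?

1846: 1846 → 97 → 18 → 8 → 1  — reaches 1 (base-8 happy)
27: 27 → 18 → 8 → 1  — reaches 1 (base-8 happy)
53: 53 → 61 → 74 → 6 → 36 → 32 → 16 → 4 → 16  — repeats 16 (not base-8 happy)

53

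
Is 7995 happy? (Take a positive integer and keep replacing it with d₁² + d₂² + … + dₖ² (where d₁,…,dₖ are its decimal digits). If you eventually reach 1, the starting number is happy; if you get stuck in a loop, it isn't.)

7995 → 7² + 9² + 9² + 5² = 49 + 81 + 81 + 25 = 236
236 → 2² + 3² + 6² = 4 + 9 + 36 = 49
49 → 4² + 9² = 16 + 81 = 97
97 → 9² + 7² = 81 + 49 = 130
130 → 1² + 3² + 0² = 1 + 9 + 0 = 10
10 → 1² + 0² = 1 + 0 = 1  — reached 1.

happy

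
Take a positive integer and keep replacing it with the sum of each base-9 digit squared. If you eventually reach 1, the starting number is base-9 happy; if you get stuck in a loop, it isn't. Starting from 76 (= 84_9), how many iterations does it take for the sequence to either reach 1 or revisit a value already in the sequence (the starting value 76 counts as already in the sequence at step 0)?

76 = (8,4)_9 → 80
80 = (8,8)_9 → 128
128 = (1,5,2)_9 → 30
30 = (3,3)_9 → 18
18 = (2,0)_9 → 4
4 = (4)_9 → 16
16 = (1,7)_9 → 50
50 = (5,5)_9 → 50  — 50 repeats.
That took 8 steps.

8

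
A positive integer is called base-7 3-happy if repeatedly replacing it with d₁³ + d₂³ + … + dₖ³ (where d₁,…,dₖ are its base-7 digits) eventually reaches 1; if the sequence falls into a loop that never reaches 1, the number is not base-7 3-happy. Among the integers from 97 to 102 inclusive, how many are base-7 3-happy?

1

97: 97 → 433 → 343 → 1  — base-7 3-happy
98: 98 → 8 → 2 → 8  — not base-7 3-happy
99: 99 → 9 → 9  — not base-7 3-happy
100: 100 → 16 → 16  — not base-7 3-happy
101: 101 → 35 → 125 → 251 → 341 → 557 → 137 → 197 → 65 → 17 → 35  — not base-7 3-happy
102: 102 → 72 → 36 → 126 → 72  — not base-7 3-happy
base-7 3-happy: 97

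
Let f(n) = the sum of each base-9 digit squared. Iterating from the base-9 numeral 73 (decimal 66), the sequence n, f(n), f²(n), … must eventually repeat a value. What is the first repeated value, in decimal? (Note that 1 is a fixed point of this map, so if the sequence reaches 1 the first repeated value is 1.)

74

66 = (7,3)_9 → 7² + 3² = 49 + 9 = 58
58 = (6,4)_9 → 6² + 4² = 36 + 16 = 52
52 = (5,7)_9 → 5² + 7² = 25 + 49 = 74
74 = (8,2)_9 → 8² + 2² = 64 + 4 = 68
68 = (7,5)_9 → 7² + 5² = 49 + 25 = 74  — 74 already appeared earlier.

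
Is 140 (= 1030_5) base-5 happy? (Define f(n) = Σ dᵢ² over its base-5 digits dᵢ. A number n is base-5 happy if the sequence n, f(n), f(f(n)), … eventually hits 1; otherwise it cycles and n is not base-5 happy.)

140 = (1,0,3,0)_5 → 1² + 0² + 3² + 0² = 10
10 = (2,0)_5 → 2² + 0² = 4
4 = (4)_5 → 4² = 16
16 = (3,1)_5 → 3² + 1² = 10  — 10 already seen; the sequence cycles without reaching 1.

not base-5 happy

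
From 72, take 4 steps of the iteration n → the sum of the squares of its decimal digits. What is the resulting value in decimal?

72 → 7² + 2² = 49 + 4 = 53
53 → 5² + 3² = 25 + 9 = 34
34 → 3² + 4² = 9 + 16 = 25
25 → 2² + 5² = 4 + 25 = 29

29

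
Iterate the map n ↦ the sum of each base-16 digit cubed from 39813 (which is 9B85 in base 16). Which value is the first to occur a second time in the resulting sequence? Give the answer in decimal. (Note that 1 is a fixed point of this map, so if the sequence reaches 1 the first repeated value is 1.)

2241

39813 = (9,11,8,5)_16 → 9³ + 11³ + 8³ + 5³ = 2697
2697 = (10,8,9)_16 → 10³ + 8³ + 9³ = 2241
2241 = (8,12,1)_16 → 8³ + 12³ + 1³ = 2241  — 2241 already appeared earlier.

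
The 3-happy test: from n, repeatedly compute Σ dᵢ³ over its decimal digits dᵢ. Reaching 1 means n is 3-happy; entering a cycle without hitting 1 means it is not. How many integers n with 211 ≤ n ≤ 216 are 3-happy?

211: 211 → 10 → 1  (reaches 1)
212: 212 → 17 → 344 → 155 → 251 → 134 → 92 → 737 → 713 → 371 → 371  (repeats 371)
213: 213 → 36 → 243 → 99 → 1458 → 702 → 351 → 153 → 153  (repeats 153)
214: 214 → 73 → 370 → 370  (repeats 370)
215: 215 → 134 → 92 → 737 → 713 → 371 → 371  (repeats 371)
216: 216 → 225 → 141 → 66 → 432 → 99 → 1458 → 702 → 351 → 153 → 153  (repeats 153)
3-happy: 211

1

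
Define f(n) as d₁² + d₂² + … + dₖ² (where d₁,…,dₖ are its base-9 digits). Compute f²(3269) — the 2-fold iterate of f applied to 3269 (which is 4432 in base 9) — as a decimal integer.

3269 = (4,4,3,2)_9 → 4² + 4² + 3² + 2² = 45
45 = (5,0)_9 → 5² + 0² = 25

25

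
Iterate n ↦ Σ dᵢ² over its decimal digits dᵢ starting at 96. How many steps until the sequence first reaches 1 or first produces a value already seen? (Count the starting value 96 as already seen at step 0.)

13

96 → 9² + 6² = 117
117 → 1² + 1² + 7² = 51
51 → 5² + 1² = 26
26 → 2² + 6² = 40
40 → 4² + 0² = 16
16 → 1² + 6² = 37
37 → 3² + 7² = 58
58 → 5² + 8² = 89
89 → 8² + 9² = 145
145 → 1² + 4² + 5² = 42
42 → 4² + 2² = 20
20 → 2² + 0² = 4
4 → 4² = 16  — 16 repeats.
That took 13 steps.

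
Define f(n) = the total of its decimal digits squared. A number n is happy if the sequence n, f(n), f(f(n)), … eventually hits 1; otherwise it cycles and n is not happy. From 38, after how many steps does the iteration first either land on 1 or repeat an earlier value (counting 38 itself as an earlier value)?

38 → 3² + 8² = 73
73 → 7² + 3² = 58
58 → 5² + 8² = 89
89 → 8² + 9² = 145
145 → 1² + 4² + 5² = 42
42 → 4² + 2² = 20
20 → 2² + 0² = 4
4 → 4² = 16
16 → 1² + 6² = 37
37 → 3² + 7² = 58  — 58 repeats.
That took 10 steps.

10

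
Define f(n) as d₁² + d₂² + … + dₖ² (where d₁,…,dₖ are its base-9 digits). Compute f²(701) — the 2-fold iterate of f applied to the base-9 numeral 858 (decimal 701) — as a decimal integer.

65

701 = (8,5,8)_9 → 8² + 5² + 8² = 64 + 25 + 64 = 153
153 = (1,8,0)_9 → 1² + 8² + 0² = 1 + 64 + 0 = 65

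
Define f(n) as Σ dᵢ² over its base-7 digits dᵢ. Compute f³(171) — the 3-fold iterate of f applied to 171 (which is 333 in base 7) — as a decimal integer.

171 = (3,3,3)_7 → 3² + 3² + 3² = 9 + 9 + 9 = 27
27 = (3,6)_7 → 3² + 6² = 9 + 36 = 45
45 = (6,3)_7 → 6² + 3² = 36 + 9 = 45

45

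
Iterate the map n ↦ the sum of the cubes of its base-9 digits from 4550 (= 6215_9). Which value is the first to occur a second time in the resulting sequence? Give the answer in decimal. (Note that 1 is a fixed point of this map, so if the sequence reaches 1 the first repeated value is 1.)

856

4550 = (6,2,1,5)_9 → 6³ + 2³ + 1³ + 5³ = 350
350 = (4,2,8)_9 → 4³ + 2³ + 8³ = 584
584 = (7,1,8)_9 → 7³ + 1³ + 8³ = 856
856 = (1,1,5,1)_9 → 1³ + 1³ + 5³ + 1³ = 128
128 = (1,5,2)_9 → 1³ + 5³ + 2³ = 134
134 = (1,5,8)_9 → 1³ + 5³ + 8³ = 638
638 = (7,7,8)_9 → 7³ + 7³ + 8³ = 1198
1198 = (1,5,7,1)_9 → 1³ + 5³ + 7³ + 1³ = 470
470 = (5,7,2)_9 → 5³ + 7³ + 2³ = 476
476 = (5,7,8)_9 → 5³ + 7³ + 8³ = 980
980 = (1,3,0,8)_9 → 1³ + 3³ + 0³ + 8³ = 540
540 = (6,6,0)_9 → 6³ + 6³ + 0³ = 432
432 = (5,3,0)_9 → 5³ + 3³ + 0³ = 152
152 = (1,7,8)_9 → 1³ + 7³ + 8³ = 856  — 856 already appeared earlier.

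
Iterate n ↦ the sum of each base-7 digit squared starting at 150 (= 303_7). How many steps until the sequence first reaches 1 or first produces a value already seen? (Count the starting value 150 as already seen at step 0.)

150 = (3,0,3)_7 → 3² + 0² + 3² = 18
18 = (2,4)_7 → 2² + 4² = 20
20 = (2,6)_7 → 2² + 6² = 40
40 = (5,5)_7 → 5² + 5² = 50
50 = (1,0,1)_7 → 1² + 0² + 1² = 2
2 = (2)_7 → 2² = 4
4 = (4)_7 → 4² = 16
16 = (2,2)_7 → 2² + 2² = 8
8 = (1,1)_7 → 1² + 1² = 2  — 2 repeats.
That took 9 steps.

9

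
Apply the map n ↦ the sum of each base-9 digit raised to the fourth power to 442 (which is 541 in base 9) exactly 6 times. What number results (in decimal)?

290

442 = (5,4,1)_9 → 5⁴ + 4⁴ + 1⁴ = 882
882 = (1,1,8,0)_9 → 1⁴ + 1⁴ + 8⁴ + 0⁴ = 4098
4098 = (5,5,5,3)_9 → 5⁴ + 5⁴ + 5⁴ + 3⁴ = 1956
1956 = (2,6,1,3)_9 → 2⁴ + 6⁴ + 1⁴ + 3⁴ = 1394
1394 = (1,8,1,8)_9 → 1⁴ + 8⁴ + 1⁴ + 8⁴ = 8194
8194 = (1,2,2,1,4)_9 → 1⁴ + 2⁴ + 2⁴ + 1⁴ + 4⁴ = 290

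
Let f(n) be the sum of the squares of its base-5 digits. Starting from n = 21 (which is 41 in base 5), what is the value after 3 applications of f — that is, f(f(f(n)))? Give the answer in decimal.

21 = (4,1)_5 → 4² + 1² = 17
17 = (3,2)_5 → 3² + 2² = 13
13 = (2,3)_5 → 2² + 3² = 13

13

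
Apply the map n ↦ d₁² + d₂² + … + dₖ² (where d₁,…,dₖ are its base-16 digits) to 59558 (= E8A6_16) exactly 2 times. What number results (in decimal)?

59558 = (14,8,10,6)_16 → 396
396 = (1,8,12)_16 → 209

209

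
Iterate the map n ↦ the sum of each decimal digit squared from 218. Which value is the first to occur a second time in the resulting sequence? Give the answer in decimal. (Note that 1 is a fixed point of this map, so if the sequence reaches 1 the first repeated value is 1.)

218 → 69
69 → 117
117 → 51
51 → 26
26 → 40
40 → 16
16 → 37
37 → 58
58 → 89
89 → 145
145 → 42
42 → 20
20 → 4
4 → 16  — 16 already appeared earlier.

16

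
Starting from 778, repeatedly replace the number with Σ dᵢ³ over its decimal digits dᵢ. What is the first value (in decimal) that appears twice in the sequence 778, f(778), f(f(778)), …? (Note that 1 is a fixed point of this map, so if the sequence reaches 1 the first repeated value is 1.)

1

778 → 7³ + 7³ + 8³ = 343 + 343 + 512 = 1198
1198 → 1³ + 1³ + 9³ + 8³ = 1 + 1 + 729 + 512 = 1243
1243 → 1³ + 2³ + 4³ + 3³ = 1 + 8 + 64 + 27 = 100
100 → 1³ + 0³ + 0³ = 1 + 0 + 0 = 1  — reached the fixed point 1.
1 → 1, so 1 is the first repeated value.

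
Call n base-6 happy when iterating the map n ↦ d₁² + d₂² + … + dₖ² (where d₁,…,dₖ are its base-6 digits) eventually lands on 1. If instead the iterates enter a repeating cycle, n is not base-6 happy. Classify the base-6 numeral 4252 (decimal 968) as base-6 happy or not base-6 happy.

968 = (4,2,5,2)_6 → 4² + 2² + 5² + 2² = 49
49 = (1,2,1)_6 → 1² + 2² + 1² = 6
6 = (1,0)_6 → 1² + 0² = 1  — reached 1.

base-6 happy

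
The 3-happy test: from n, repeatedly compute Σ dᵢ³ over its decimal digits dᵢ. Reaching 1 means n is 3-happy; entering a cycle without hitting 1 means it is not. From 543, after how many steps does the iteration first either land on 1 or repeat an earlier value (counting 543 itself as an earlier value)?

543 → 5³ + 4³ + 3³ = 216
216 → 2³ + 1³ + 6³ = 225
225 → 2³ + 2³ + 5³ = 141
141 → 1³ + 4³ + 1³ = 66
66 → 6³ + 6³ = 432
432 → 4³ + 3³ + 2³ = 99
99 → 9³ + 9³ = 1458
1458 → 1³ + 4³ + 5³ + 8³ = 702
702 → 7³ + 0³ + 2³ = 351
351 → 3³ + 5³ + 1³ = 153
153 → 1³ + 5³ + 3³ = 153  — 153 repeats.
That took 11 steps.

11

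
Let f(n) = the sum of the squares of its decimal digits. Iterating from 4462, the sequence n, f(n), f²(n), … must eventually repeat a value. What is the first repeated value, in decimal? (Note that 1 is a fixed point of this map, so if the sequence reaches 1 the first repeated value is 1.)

89

4462 → 4² + 4² + 6² + 2² = 16 + 16 + 36 + 4 = 72
72 → 7² + 2² = 49 + 4 = 53
53 → 5² + 3² = 25 + 9 = 34
34 → 3² + 4² = 9 + 16 = 25
25 → 2² + 5² = 4 + 25 = 29
29 → 2² + 9² = 4 + 81 = 85
85 → 8² + 5² = 64 + 25 = 89
89 → 8² + 9² = 64 + 81 = 145
145 → 1² + 4² + 5² = 1 + 16 + 25 = 42
42 → 4² + 2² = 16 + 4 = 20
20 → 2² + 0² = 4 + 0 = 4
4 → 4² = 16
16 → 1² + 6² = 1 + 36 = 37
37 → 3² + 7² = 9 + 49 = 58
58 → 5² + 8² = 25 + 64 = 89  — 89 already appeared earlier.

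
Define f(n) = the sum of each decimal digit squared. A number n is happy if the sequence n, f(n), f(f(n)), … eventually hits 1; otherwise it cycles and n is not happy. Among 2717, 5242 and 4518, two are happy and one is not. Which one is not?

4518

2717: 2717 → 103 → 10 → 1  — reaches 1 (happy)
5242: 5242 → 49 → 97 → 130 → 10 → 1  — reaches 1 (happy)
4518: 4518 → 106 → 37 → 58 → 89 → 145 → 42 → 20 → 4 → 16 → 37  — repeats 37 (not happy)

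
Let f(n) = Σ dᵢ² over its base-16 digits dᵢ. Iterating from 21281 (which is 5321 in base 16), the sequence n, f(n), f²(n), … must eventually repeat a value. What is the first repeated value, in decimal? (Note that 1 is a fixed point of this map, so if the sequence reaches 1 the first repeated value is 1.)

21281 = (5,3,2,1)_16 → 5² + 3² + 2² + 1² = 25 + 9 + 4 + 1 = 39
39 = (2,7)_16 → 2² + 7² = 4 + 49 = 53
53 = (3,5)_16 → 3² + 5² = 9 + 25 = 34
34 = (2,2)_16 → 2² + 2² = 4 + 4 = 8
8 = (8)_16 → 8² = 64
64 = (4,0)_16 → 4² + 0² = 16 + 0 = 16
16 = (1,0)_16 → 1² + 0² = 1 + 0 = 1  — reached the fixed point 1.
1 → 1, so 1 is the first repeated value.

1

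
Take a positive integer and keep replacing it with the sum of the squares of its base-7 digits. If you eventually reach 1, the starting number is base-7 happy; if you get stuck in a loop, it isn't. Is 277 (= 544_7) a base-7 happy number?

not base-7 happy

277 = (5,4,4)_7 → 5² + 4² + 4² = 25 + 16 + 16 = 57
57 = (1,1,1)_7 → 1² + 1² + 1² = 1 + 1 + 1 = 3
3 = (3)_7 → 3² = 9
9 = (1,2)_7 → 1² + 2² = 1 + 4 = 5
5 = (5)_7 → 5² = 25
25 = (3,4)_7 → 3² + 4² = 9 + 16 = 25  — 25 already seen; the sequence cycles without reaching 1.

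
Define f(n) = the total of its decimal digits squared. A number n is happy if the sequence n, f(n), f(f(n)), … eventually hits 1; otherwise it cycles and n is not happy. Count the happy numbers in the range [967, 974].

967: 967 → 166 → 73 → 58 → 89 → 145 → 42 → 20 → 4 → 16 → 37 → 58  (repeats 58)
968: 968 → 181 → 66 → 72 → 53 → 34 → 25 → 29 → 85 → 89 → 145 → 42 → 20 → 4 → 16 → 37 → 58 → 89  (repeats 89)
969: 969 → 198 → 146 → 53 → 34 → 25 → 29 → 85 → 89 → 145 → 42 → 20 → 4 → 16 → 37 → 58 → 89  (repeats 89)
970: 970 → 130 → 10 → 1  (reaches 1)
971: 971 → 131 → 11 → 2 → 4 → 16 → 37 → 58 → 89 → 145 → 42 → 20 → 4  (repeats 4)
972: 972 → 134 → 26 → 40 → 16 → 37 → 58 → 89 → 145 → 42 → 20 → 4 → 16  (repeats 16)
973: 973 → 139 → 91 → 82 → 68 → 100 → 1  (reaches 1)
974: 974 → 146 → 53 → 34 → 25 → 29 → 85 → 89 → 145 → 42 → 20 → 4 → 16 → 37 → 58 → 89  (repeats 89)
happy: 970, 973

2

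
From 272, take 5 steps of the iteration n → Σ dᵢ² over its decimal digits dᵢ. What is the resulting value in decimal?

37

272 → 2² + 7² + 2² = 57
57 → 5² + 7² = 74
74 → 7² + 4² = 65
65 → 6² + 5² = 61
61 → 6² + 1² = 37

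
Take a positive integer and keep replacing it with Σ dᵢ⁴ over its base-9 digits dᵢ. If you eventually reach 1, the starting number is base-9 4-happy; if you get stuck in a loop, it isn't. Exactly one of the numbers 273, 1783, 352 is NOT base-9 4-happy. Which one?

352

273: 273 → 243 → 81 → 1  — reaches 1 (base-9 4-happy)
1783: 1783 → 273 → 243 → 81 → 1  — reaches 1 (base-9 4-happy)
352: 352 → 338 → 882 → 4098 → 1956 → 1394 → 8194 → 290 → 722 → 8208 → 114 → 1378 → 4098  — repeats 4098 (not base-9 4-happy)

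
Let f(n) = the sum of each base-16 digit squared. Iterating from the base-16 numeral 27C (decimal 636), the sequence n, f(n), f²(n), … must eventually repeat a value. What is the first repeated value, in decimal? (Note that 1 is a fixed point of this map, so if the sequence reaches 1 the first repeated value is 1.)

636 = (2,7,12)_16 → 197
197 = (12,5)_16 → 169
169 = (10,9)_16 → 181
181 = (11,5)_16 → 146
146 = (9,2)_16 → 85
85 = (5,5)_16 → 50
50 = (3,2)_16 → 13
13 = (13)_16 → 169  — 169 already appeared earlier.

169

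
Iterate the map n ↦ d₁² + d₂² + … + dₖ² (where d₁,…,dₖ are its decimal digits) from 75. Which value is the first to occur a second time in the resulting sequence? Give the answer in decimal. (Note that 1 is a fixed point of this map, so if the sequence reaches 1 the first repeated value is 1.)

37

75 → 7² + 5² = 49 + 25 = 74
74 → 7² + 4² = 49 + 16 = 65
65 → 6² + 5² = 36 + 25 = 61
61 → 6² + 1² = 36 + 1 = 37
37 → 3² + 7² = 9 + 49 = 58
58 → 5² + 8² = 25 + 64 = 89
89 → 8² + 9² = 64 + 81 = 145
145 → 1² + 4² + 5² = 1 + 16 + 25 = 42
42 → 4² + 2² = 16 + 4 = 20
20 → 2² + 0² = 4 + 0 = 4
4 → 4² = 16
16 → 1² + 6² = 1 + 36 = 37  — 37 already appeared earlier.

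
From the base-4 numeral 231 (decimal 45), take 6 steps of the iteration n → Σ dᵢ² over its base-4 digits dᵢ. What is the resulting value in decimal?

1

45 = (2,3,1)_4 → 2² + 3² + 1² = 4 + 9 + 1 = 14
14 = (3,2)_4 → 3² + 2² = 9 + 4 = 13
13 = (3,1)_4 → 3² + 1² = 9 + 1 = 10
10 = (2,2)_4 → 2² + 2² = 4 + 4 = 8
8 = (2,0)_4 → 2² + 0² = 4 + 0 = 4
4 = (1,0)_4 → 1² + 0² = 1 + 0 = 1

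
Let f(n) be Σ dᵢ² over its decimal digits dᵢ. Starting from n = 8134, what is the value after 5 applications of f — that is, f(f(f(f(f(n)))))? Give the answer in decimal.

8134 → 90
90 → 81
81 → 65
65 → 61
61 → 37

37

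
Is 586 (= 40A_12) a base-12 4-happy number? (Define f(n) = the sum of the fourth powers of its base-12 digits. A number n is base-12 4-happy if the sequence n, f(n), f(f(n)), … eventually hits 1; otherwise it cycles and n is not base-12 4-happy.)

586 = (4,0,10)_12 → 4⁴ + 0⁴ + 10⁴ = 256 + 0 + 10000 = 10256
10256 = (5,11,2,8)_12 → 5⁴ + 11⁴ + 2⁴ + 8⁴ = 625 + 14641 + 16 + 4096 = 19378
19378 = (11,2,6,10)_12 → 11⁴ + 2⁴ + 6⁴ + 10⁴ = 14641 + 16 + 1296 + 10000 = 25953
25953 = (1,3,0,2,9)_12 → 1⁴ + 3⁴ + 0⁴ + 2⁴ + 9⁴ = 1 + 81 + 0 + 16 + 6561 = 6659
6659 = (3,10,2,11)_12 → 3⁴ + 10⁴ + 2⁴ + 11⁴ = 81 + 10000 + 16 + 14641 = 24738
24738 = (1,2,3,9,6)_12 → 1⁴ + 2⁴ + 3⁴ + 9⁴ + 6⁴ = 1 + 16 + 81 + 6561 + 1296 = 7955
7955 = (4,7,2,11)_12 → 4⁴ + 7⁴ + 2⁴ + 11⁴ = 256 + 2401 + 16 + 14641 = 17314
17314 = (10,0,2,10)_12 → 10⁴ + 0⁴ + 2⁴ + 10⁴ = 10000 + 0 + 16 + 10000 = 20016
20016 = (11,7,0,0)_12 → 11⁴ + 7⁴ + 0⁴ + 0⁴ = 14641 + 2401 + 0 + 0 = 17042
17042 = (9,10,4,2)_12 → 9⁴ + 10⁴ + 4⁴ + 2⁴ = 6561 + 10000 + 256 + 16 = 16833
16833 = (9,8,10,9)_12 → 9⁴ + 8⁴ + 10⁴ + 9⁴ = 6561 + 4096 + 10000 + 6561 = 27218
27218 = (1,3,9,0,2)_12 → 1⁴ + 3⁴ + 9⁴ + 0⁴ + 2⁴ = 1 + 81 + 6561 + 0 + 16 = 6659  — 6659 already seen; the sequence cycles without reaching 1.

not base-12 4-happy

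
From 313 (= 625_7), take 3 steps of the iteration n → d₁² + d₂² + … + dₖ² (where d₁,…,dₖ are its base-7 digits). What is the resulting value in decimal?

313 = (6,2,5)_7 → 6² + 2² + 5² = 65
65 = (1,2,2)_7 → 1² + 2² + 2² = 9
9 = (1,2)_7 → 1² + 2² = 5

5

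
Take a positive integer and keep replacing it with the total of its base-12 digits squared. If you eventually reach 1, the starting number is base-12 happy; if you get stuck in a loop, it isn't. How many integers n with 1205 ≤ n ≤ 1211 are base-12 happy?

1

1205: 1205 → 105 → 145 → 2 → 4 → 16 → 17 → 26 → 8 → 64 → 41 → 34 → 104 → 128 → 164 → 66 → 61 → 26  — not base-12 happy
1206: 1206 → 116 → 145 → 2 → 4 → 16 → 17 → 26 → 8 → 64 → 41 → 34 → 104 → 128 → 164 → 66 → 61 → 26  — not base-12 happy
1207: 1207 → 129 → 181 → 11 → 121 → 101 → 89 → 74 → 40 → 25 → 5 → 25  — not base-12 happy
1208: 1208 → 144 → 1  — base-12 happy
1209: 1209 → 161 → 27 → 13 → 2 → 4 → 16 → 17 → 26 → 8 → 64 → 41 → 34 → 104 → 128 → 164 → 66 → 61 → 26  — not base-12 happy
1210: 1210 → 180 → 10 → 100 → 80 → 100  — not base-12 happy
1211: 1211 → 201 → 98 → 68 → 89 → 74 → 40 → 25 → 5 → 25  — not base-12 happy
base-12 happy: 1208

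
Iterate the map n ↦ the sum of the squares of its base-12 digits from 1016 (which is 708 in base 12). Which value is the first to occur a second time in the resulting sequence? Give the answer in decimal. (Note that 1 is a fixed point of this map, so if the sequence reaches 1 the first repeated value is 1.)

164

1016 = (7,0,8)_12 → 113
113 = (9,5)_12 → 106
106 = (8,10)_12 → 164
164 = (1,1,8)_12 → 66
66 = (5,6)_12 → 61
61 = (5,1)_12 → 26
26 = (2,2)_12 → 8
8 = (8)_12 → 64
64 = (5,4)_12 → 41
41 = (3,5)_12 → 34
34 = (2,10)_12 → 104
104 = (8,8)_12 → 128
128 = (10,8)_12 → 164  — 164 already appeared earlier.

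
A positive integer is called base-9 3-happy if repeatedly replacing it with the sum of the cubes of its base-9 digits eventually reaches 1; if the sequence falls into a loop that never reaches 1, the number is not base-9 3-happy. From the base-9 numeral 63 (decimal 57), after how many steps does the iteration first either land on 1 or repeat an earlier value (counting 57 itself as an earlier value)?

57 = (6,3)_9 → 6³ + 3³ = 216 + 27 = 243
243 = (3,0,0)_9 → 3³ + 0³ + 0³ = 27 + 0 + 0 = 27
27 = (3,0)_9 → 3³ + 0³ = 27 + 0 = 27  — 27 repeats.
That took 3 steps.

3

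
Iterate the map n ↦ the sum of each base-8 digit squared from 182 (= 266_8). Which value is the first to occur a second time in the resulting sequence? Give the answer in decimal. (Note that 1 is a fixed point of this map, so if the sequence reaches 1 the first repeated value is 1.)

1

182 = (2,6,6)_8 → 76
76 = (1,1,4)_8 → 18
18 = (2,2)_8 → 8
8 = (1,0)_8 → 1  — reached the fixed point 1.
1 → 1, so 1 is the first repeated value.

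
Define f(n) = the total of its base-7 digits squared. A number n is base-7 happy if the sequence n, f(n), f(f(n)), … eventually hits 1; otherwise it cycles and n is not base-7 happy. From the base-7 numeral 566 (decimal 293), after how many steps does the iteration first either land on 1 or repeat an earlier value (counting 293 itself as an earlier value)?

8

293 = (5,6,6)_7 → 5² + 6² + 6² = 25 + 36 + 36 = 97
97 = (1,6,6)_7 → 1² + 6² + 6² = 1 + 36 + 36 = 73
73 = (1,3,3)_7 → 1² + 3² + 3² = 1 + 9 + 9 = 19
19 = (2,5)_7 → 2² + 5² = 4 + 25 = 29
29 = (4,1)_7 → 4² + 1² = 16 + 1 = 17
17 = (2,3)_7 → 2² + 3² = 4 + 9 = 13
13 = (1,6)_7 → 1² + 6² = 1 + 36 = 37
37 = (5,2)_7 → 5² + 2² = 25 + 4 = 29  — 29 repeats.
That took 8 steps.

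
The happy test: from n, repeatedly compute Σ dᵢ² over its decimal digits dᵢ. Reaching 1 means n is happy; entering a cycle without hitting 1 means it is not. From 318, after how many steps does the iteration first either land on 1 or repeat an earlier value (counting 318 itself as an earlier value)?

12

318 → 3² + 1² + 8² = 9 + 1 + 64 = 74
74 → 7² + 4² = 49 + 16 = 65
65 → 6² + 5² = 36 + 25 = 61
61 → 6² + 1² = 36 + 1 = 37
37 → 3² + 7² = 9 + 49 = 58
58 → 5² + 8² = 25 + 64 = 89
89 → 8² + 9² = 64 + 81 = 145
145 → 1² + 4² + 5² = 1 + 16 + 25 = 42
42 → 4² + 2² = 16 + 4 = 20
20 → 2² + 0² = 4 + 0 = 4
4 → 4² = 16
16 → 1² + 6² = 1 + 36 = 37  — 37 repeats.
That took 12 steps.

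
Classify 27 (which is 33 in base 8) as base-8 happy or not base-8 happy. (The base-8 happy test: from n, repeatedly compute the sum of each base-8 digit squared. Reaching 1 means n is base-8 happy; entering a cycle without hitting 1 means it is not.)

27 = (3,3)_8 → 3² + 3² = 18
18 = (2,2)_8 → 2² + 2² = 8
8 = (1,0)_8 → 1² + 0² = 1  — reached 1.

base-8 happy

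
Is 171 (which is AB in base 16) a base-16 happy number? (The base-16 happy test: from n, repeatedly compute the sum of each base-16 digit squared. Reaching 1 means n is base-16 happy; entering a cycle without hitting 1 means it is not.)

not base-16 happy

171 = (10,11)_16 → 10² + 11² = 221
221 = (13,13)_16 → 13² + 13² = 338
338 = (1,5,2)_16 → 1² + 5² + 2² = 30
30 = (1,14)_16 → 1² + 14² = 197
197 = (12,5)_16 → 12² + 5² = 169
169 = (10,9)_16 → 10² + 9² = 181
181 = (11,5)_16 → 11² + 5² = 146
146 = (9,2)_16 → 9² + 2² = 85
85 = (5,5)_16 → 5² + 5² = 50
50 = (3,2)_16 → 3² + 2² = 13
13 = (13)_16 → 13² = 169  — 169 already seen; the sequence cycles without reaching 1.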